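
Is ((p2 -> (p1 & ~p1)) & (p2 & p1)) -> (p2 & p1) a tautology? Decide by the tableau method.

Valid

Assume the negation and expand:
Initial set: {~(((p2 -> (p1 & ~p1)) & (p2 & p1)) -> (p2 & p1))}.
~(((p2 -> (p1 & ~p1)) & (p2 & p1)) -> (p2 & p1)): α-rule — add ((p2 -> (p1 & ~p1)) & (p2 & p1)), ~(p2 & p1).
((p2 -> (p1 & ~p1)) & (p2 & p1)): α-rule — add (p2 -> (p1 & ~p1)), (p2 & p1).
(p2 & p1): α-rule — add p2, p1.
~(p2 & p1): β-rule — branch into ~p2  //  ~p1.
  branch 1 (add ~p2):
    × closes — contains both p2 and ~p2.
  branch 2 (add ~p1):
    × closes — contains both p1 and ~p1.
All 2 branches close.
Every branch closed, so the negation is unsatisfiable and the formula is valid.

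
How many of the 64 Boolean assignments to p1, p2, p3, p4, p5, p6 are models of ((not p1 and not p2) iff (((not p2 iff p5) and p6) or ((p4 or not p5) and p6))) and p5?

Initial set: {(((not p1 and not p2) iff (((not p2 iff p5) and p6) or ((p4 or not p5) and p6))) and p5)}.
(((not p1 and not p2) iff (((not p2 iff p5) and p6) or ((p4 or not p5) and p6))) and p5): α-rule — add ((not p1 and not p2) iff (((not p2 iff p5) and p6) or ((p4 or not p5) and p6))), p5.
((not p1 and not p2) iff (((not p2 iff p5) and p6) or ((p4 or not p5) and p6))): β-rule — branch into (not p1 and not p2), (((not p2 iff p5) and p6) or ((p4 or not p5) and p6))  //  not (not p1 and not p2), not (((not p2 iff p5) and p6) or ((p4 or not p5) and p6)).
  branch 1 (add (not p1 and not p2), (((not p2 iff p5) and p6) or ((p4 or not p5) and p6))):
    (not p1 and not p2): α-rule — add not p1, not p2.
    (((not p2 iff p5) and p6) or ((p4 or not p5) and p6)): β-rule — branch into ((not p2 iff p5) and p6)  //  ((p4 or not p5) and p6).
      branch 1.1 (add ((not p2 iff p5) and p6)):
        ((not p2 iff p5) and p6): α-rule — add (not p2 iff p5), p6.
        (not p2 iff p5): β-rule — branch into not p2, p5  //  not not p2, not p5.
          branch 1.1.1 (add not p2, p5):
            ○ open, literals {p1=false, p2=false, p5=true, p6=true}.
          branch 1.1.2 (add not not p2, not p5):
            × closes — contains both p2 and not p2.
      branch 1.2 (add ((p4 or not p5) and p6)):
        ((p4 or not p5) and p6): α-rule — add (p4 or not p5), p6.
        (p4 or not p5): β-rule — branch into p4  //  not p5.
          branch 1.2.1 (add p4):
            ○ open, literals {p1=false, p2=false, p4=true, p5=true, p6=true}.
          branch 1.2.2 (add not p5):
            × closes — contains both p5 and not p5.
  branch 2 (add not (not p1 and not p2), not (((not p2 iff p5) and p6) or ((p4 or not p5) and p6))):
    not (((not p2 iff p5) and p6) or ((p4 or not p5) and p6)): α-rule — add not ((not p2 iff p5) and p6), not ((p4 or not p5) and p6).
    not (not p1 and not p2): β-rule — branch into not not p1  //  not not p2.
      branch 2.1 (add not not p1):
        not ((not p2 iff p5) and p6): β-rule — branch into not (not p2 iff p5)  //  not p6.
          branch 2.1.1 (add not (not p2 iff p5)):
            not ((p4 or not p5) and p6): β-rule — branch into not (p4 or not p5)  //  not p6.
              branch 2.1.1.1 (add not (p4 or not p5)):
                not (p4 or not p5): α-rule — add not p4, not not p5.
                not (not p2 iff p5): β-rule — branch into not p2, not p5  //  not not p2, p5.
                  branch 2.1.1.1.1 (add not p2, not p5):
                    × closes — contains both p5 and not p5.
                  branch 2.1.1.1.2 (add not not p2, p5):
                    ○ open, literals {p1=true, p2=true, p4=false, p5=true}.
              branch 2.1.1.2 (add not p6):
                not (not p2 iff p5): β-rule — branch into not p2, not p5  //  not not p2, p5.
                  branch 2.1.1.2.1 (add not p2, not p5):
                    × closes — contains both p5 and not p5.
                  branch 2.1.1.2.2 (add not not p2, p5):
                    ○ open, literals {p1=true, p2=true, p5=true, p6=false}.
          branch 2.1.2 (add not p6):
            not ((p4 or not p5) and p6): β-rule — branch into not (p4 or not p5)  //  not p6.
              branch 2.1.2.1 (add not (p4 or not p5)):
                not (p4 or not p5): α-rule — add not p4, not not p5.
                ○ open, literals {p1=true, p4=false, p5=true, p6=false}.
              branch 2.1.2.2 (add not p6):
                ○ open, literals {p1=true, p5=true, p6=false}.
      branch 2.2 (add not not p2):
        not ((not p2 iff p5) and p6): β-rule — branch into not (not p2 iff p5)  //  not p6.
          branch 2.2.1 (add not (not p2 iff p5)):
            not ((p4 or not p5) and p6): β-rule — branch into not (p4 or not p5)  //  not p6.
              branch 2.2.1.1 (add not (p4 or not p5)):
                not (p4 or not p5): α-rule — add not p4, not not p5.
                not (not p2 iff p5): β-rule — branch into not p2, not p5  //  not not p2, p5.
                  branch 2.2.1.1.1 (add not p2, not p5):
                    × closes — contains both p2 and not p2.
                  branch 2.2.1.1.2 (add not not p2, p5):
                    ○ open, literals {p2=true, p4=false, p5=true}.
              branch 2.2.1.2 (add not p6):
                not (not p2 iff p5): β-rule — branch into not p2, not p5  //  not not p2, p5.
                  branch 2.2.1.2.1 (add not p2, not p5):
                    × closes — contains both p2 and not p2.
                  branch 2.2.1.2.2 (add not not p2, p5):
                    ○ open, literals {p2=true, p5=true, p6=false}.
          branch 2.2.2 (add not p6):
            not ((p4 or not p5) and p6): β-rule — branch into not (p4 or not p5)  //  not p6.
              branch 2.2.2.1 (add not (p4 or not p5)):
                not (p4 or not p5): α-rule — add not p4, not not p5.
                ○ open, literals {p2=true, p4=false, p5=true, p6=false}.
              branch 2.2.2.2 (add not p6):
                ○ open, literals {p2=true, p5=true, p6=false}.
6 branches closed, 10 open.
Each open branch fixes some atoms; the unmentioned ones are free. Counting distinct full assignments: branch {p1=false, p2=false, p5=true, p6=true} (p3, p4) contributes 4 new; branch {p1=false, p2=false, p4=true, p5=true, p6=true} (p3) contributes 0 new; branch {p1=true, p2=true, p4=false, p5=true} (p3, p6) contributes 4 new; branch {p1=true, p2=true, p5=true, p6=false} (p3, p4) contributes 2 new; branch {p1=true, p4=false, p5=true, p6=false} (p2, p3) contributes 2 new; branch {p1=true, p5=true, p6=false} (p2, p3, p4) contributes 2 new; branch {p2=true, p4=false, p5=true} (p1, p3, p6) contributes 4 new; branch {p2=true, p5=true, p6=false} (p1, p3, p4) contributes 2 new; branch {p2=true, p4=false, p5=true, p6=false} (p1, p3) contributes 0 new; branch {p2=true, p5=true, p6=false} (p1, p3, p4) contributes 0 new. Total: 20.

20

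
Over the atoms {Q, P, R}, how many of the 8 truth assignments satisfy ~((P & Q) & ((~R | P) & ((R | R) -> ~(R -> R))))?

Initial set: {~((P & Q) & ((~R | P) & ((R | R) -> ~(R -> R))))}.
~((P & Q) & ((~R | P) & ((R | R) -> ~(R -> R)))): β-rule — branch into ~(P & Q)  //  ~((~R | P) & ((R | R) -> ~(R -> R))).
  branch 1 (add ~(P & Q)):
    ~(P & Q): β-rule — branch into ~P  //  ~Q.
      branch 1.1 (add ~P):
        ○ open, literals {P=F}.
      branch 1.2 (add ~Q):
        ○ open, literals {Q=F}.
  branch 2 (add ~((~R | P) & ((R | R) -> ~(R -> R)))):
    ~((~R | P) & ((R | R) -> ~(R -> R))): β-rule — branch into ~(~R | P)  //  ~((R | R) -> ~(R -> R)).
      branch 2.1 (add ~(~R | P)):
        ~(~R | P): α-rule — add ~~R, ~P.
        ○ open, literals {P=F, R=T}.
      branch 2.2 (add ~((R | R) -> ~(R -> R))):
        ~((R | R) -> ~(R -> R)): α-rule — add (R | R), ~~(R -> R).
        (R | R): β-rule — branch into R  //  R.
          branch 2.2.1 (add R):
            ~~(R -> R): β-rule — branch into ~R  //  R.
              branch 2.2.1.1 (add ~R):
                × closes — contains both R and ~R.
              branch 2.2.1.2 (add R):
                ○ open, literals {R=T}.
          branch 2.2.2 (add R):
            ~~(R -> R): β-rule — branch into ~R  //  R.
              branch 2.2.2.1 (add ~R):
                × closes — contains both R and ~R.
              branch 2.2.2.2 (add R):
                ○ open, literals {R=T}.
2 branches closed, 5 open.
Each open branch fixes some atoms; the unmentioned ones are free. Counting distinct full assignments: branch {P=F} (Q, R) contributes 4 new; branch {Q=F} (P, R) contributes 2 new; branch {P=F, R=T} (Q) contributes 0 new; branch {R=T} (Q, P) contributes 1 new; branch {R=T} (Q, P) contributes 0 new. Total: 7.

7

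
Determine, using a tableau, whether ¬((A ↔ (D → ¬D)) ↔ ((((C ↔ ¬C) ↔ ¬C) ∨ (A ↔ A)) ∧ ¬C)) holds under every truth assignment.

Assume the negation and expand:
Initial set: {¬¬((A ↔ (D → ¬D)) ↔ ((((C ↔ ¬C) ↔ ¬C) ∨ (A ↔ A)) ∧ ¬C))}.
¬¬((A ↔ (D → ¬D)) ↔ ((((C ↔ ¬C) ↔ ¬C) ∨ (A ↔ A)) ∧ ¬C)): β-rule — branch into (A ↔ (D → ¬D)), ((((C ↔ ¬C) ↔ ¬C) ∨ (A ↔ A)) ∧ ¬C)  //  ¬(A ↔ (D → ¬D)), ¬((((C ↔ ¬C) ↔ ¬C) ∨ (A ↔ A)) ∧ ¬C).
  branch 1 (add (A ↔ (D → ¬D)), ((((C ↔ ¬C) ↔ ¬C) ∨ (A ↔ A)) ∧ ¬C)):
    ((((C ↔ ¬C) ↔ ¬C) ∨ (A ↔ A)) ∧ ¬C): α-rule — add (((C ↔ ¬C) ↔ ¬C) ∨ (A ↔ A)), ¬C.
    (A ↔ (D → ¬D)): β-rule — branch into A, (D → ¬D)  //  ¬A, ¬(D → ¬D).
      branch 1.1 (add A, (D → ¬D)):
        (((C ↔ ¬C) ↔ ¬C) ∨ (A ↔ A)): β-rule — branch into ((C ↔ ¬C) ↔ ¬C)  //  (A ↔ A).
          branch 1.1.1 (add ((C ↔ ¬C) ↔ ¬C)):
            (D → ¬D): β-rule — branch into ¬D  //  ¬D.
              branch 1.1.1.1 (add ¬D):
                ((C ↔ ¬C) ↔ ¬C): β-rule — branch into (C ↔ ¬C), ¬C  //  ¬(C ↔ ¬C), ¬¬C.
                  branch 1.1.1.1.1 (add (C ↔ ¬C), ¬C):
                    (C ↔ ¬C): β-rule — branch into C, ¬C  //  ¬C, ¬¬C.
                      branch 1.1.1.1.1.1 (add C, ¬C):
                        × closes — contains both C and ¬C.
                      branch 1.1.1.1.1.2 (add ¬C, ¬¬C):
                        × closes — contains both C and ¬C.
                  branch 1.1.1.1.2 (add ¬(C ↔ ¬C), ¬¬C):
                    × closes — contains both C and ¬C.
              branch 1.1.1.2 (add ¬D):
                ((C ↔ ¬C) ↔ ¬C): β-rule — branch into (C ↔ ¬C), ¬C  //  ¬(C ↔ ¬C), ¬¬C.
                  branch 1.1.1.2.1 (add (C ↔ ¬C), ¬C):
                    (C ↔ ¬C): β-rule — branch into C, ¬C  //  ¬C, ¬¬C.
                      branch 1.1.1.2.1.1 (add C, ¬C):
                        × closes — contains both C and ¬C.
                      branch 1.1.1.2.1.2 (add ¬C, ¬¬C):
                        × closes — contains both C and ¬C.
                  branch 1.1.1.2.2 (add ¬(C ↔ ¬C), ¬¬C):
                    × closes — contains both C and ¬C.
          branch 1.1.2 (add (A ↔ A)):
            (D → ¬D): β-rule — branch into ¬D  //  ¬D.
              branch 1.1.2.1 (add ¬D):
                (A ↔ A): β-rule — branch into A, A  //  ¬A, ¬A.
                  branch 1.1.2.1.1 (add A, A):
                    ○ open, literals {A=true, C=false, D=false}.
                  branch 1.1.2.1.2 (add ¬A, ¬A):
                    × closes — contains both A and ¬A.
              branch 1.1.2.2 (add ¬D):
                (A ↔ A): β-rule — branch into A, A  //  ¬A, ¬A.
                  branch 1.1.2.2.1 (add A, A):
                    ○ open, literals {A=true, C=false, D=false}.
                  branch 1.1.2.2.2 (add ¬A, ¬A):
                    × closes — contains both A and ¬A.
      branch 1.2 (add ¬A, ¬(D → ¬D)):
        ¬(D → ¬D): α-rule — add D, ¬¬D.
        (((C ↔ ¬C) ↔ ¬C) ∨ (A ↔ A)): β-rule — branch into ((C ↔ ¬C) ↔ ¬C)  //  (A ↔ A).
          branch 1.2.1 (add ((C ↔ ¬C) ↔ ¬C)):
            ((C ↔ ¬C) ↔ ¬C): β-rule — branch into (C ↔ ¬C), ¬C  //  ¬(C ↔ ¬C), ¬¬C.
              branch 1.2.1.1 (add (C ↔ ¬C), ¬C):
                (C ↔ ¬C): β-rule — branch into C, ¬C  //  ¬C, ¬¬C.
                  branch 1.2.1.1.1 (add C, ¬C):
                    × closes — contains both C and ¬C.
                  branch 1.2.1.1.2 (add ¬C, ¬¬C):
                    × closes — contains both C and ¬C.
              branch 1.2.1.2 (add ¬(C ↔ ¬C), ¬¬C):
                × closes — contains both C and ¬C.
          branch 1.2.2 (add (A ↔ A)):
            (A ↔ A): β-rule — branch into A, A  //  ¬A, ¬A.
              branch 1.2.2.1 (add A, A):
                × closes — contains both A and ¬A.
              branch 1.2.2.2 (add ¬A, ¬A):
                ○ open, literals {A=false, C=false, D=true}.
  branch 2 (add ¬(A ↔ (D → ¬D)), ¬((((C ↔ ¬C) ↔ ¬C) ∨ (A ↔ A)) ∧ ¬C)):
    ¬(A ↔ (D → ¬D)): β-rule — branch into A, ¬(D → ¬D)  //  ¬A, (D → ¬D).
      branch 2.1 (add A, ¬(D → ¬D)):
        ¬(D → ¬D): α-rule — add D, ¬¬D.
        ¬((((C ↔ ¬C) ↔ ¬C) ∨ (A ↔ A)) ∧ ¬C): β-rule — branch into ¬(((C ↔ ¬C) ↔ ¬C) ∨ (A ↔ A))  //  ¬¬C.
          branch 2.1.1 (add ¬(((C ↔ ¬C) ↔ ¬C) ∨ (A ↔ A))):
            ¬(((C ↔ ¬C) ↔ ¬C) ∨ (A ↔ A)): α-rule — add ¬((C ↔ ¬C) ↔ ¬C), ¬(A ↔ A).
            ¬((C ↔ ¬C) ↔ ¬C): β-rule — branch into (C ↔ ¬C), ¬¬C  //  ¬(C ↔ ¬C), ¬C.
              branch 2.1.1.1 (add (C ↔ ¬C), ¬¬C):
                ¬(A ↔ A): β-rule — branch into A, ¬A  //  ¬A, A.
                  branch 2.1.1.1.1 (add A, ¬A):
                    × closes — contains both A and ¬A.
                  branch 2.1.1.1.2 (add ¬A, A):
                    × closes — contains both A and ¬A.
              branch 2.1.1.2 (add ¬(C ↔ ¬C), ¬C):
                ¬(A ↔ A): β-rule — branch into A, ¬A  //  ¬A, A.
                  branch 2.1.1.2.1 (add A, ¬A):
                    × closes — contains both A and ¬A.
                  branch 2.1.1.2.2 (add ¬A, A):
                    × closes — contains both A and ¬A.
          branch 2.1.2 (add ¬¬C):
            ○ open, literals {A=true, C=true, D=true}.
      branch 2.2 (add ¬A, (D → ¬D)):
        ¬((((C ↔ ¬C) ↔ ¬C) ∨ (A ↔ A)) ∧ ¬C): β-rule — branch into ¬(((C ↔ ¬C) ↔ ¬C) ∨ (A ↔ A))  //  ¬¬C.
          branch 2.2.1 (add ¬(((C ↔ ¬C) ↔ ¬C) ∨ (A ↔ A))):
            ¬(((C ↔ ¬C) ↔ ¬C) ∨ (A ↔ A)): α-rule — add ¬((C ↔ ¬C) ↔ ¬C), ¬(A ↔ A).
            (D → ¬D): β-rule — branch into ¬D  //  ¬D.
              branch 2.2.1.1 (add ¬D):
                ¬((C ↔ ¬C) ↔ ¬C): β-rule — branch into (C ↔ ¬C), ¬¬C  //  ¬(C ↔ ¬C), ¬C.
                  branch 2.2.1.1.1 (add (C ↔ ¬C), ¬¬C):
                    ¬(A ↔ A): β-rule — branch into A, ¬A  //  ¬A, A.
                      branch 2.2.1.1.1.1 (add A, ¬A):
                        × closes — contains both A and ¬A.
                      branch 2.2.1.1.1.2 (add ¬A, A):
                        × closes — contains both A and ¬A.
                  branch 2.2.1.1.2 (add ¬(C ↔ ¬C), ¬C):
                    ¬(A ↔ A): β-rule — branch into A, ¬A  //  ¬A, A.
                      branch 2.2.1.1.2.1 (add A, ¬A):
                        × closes — contains both A and ¬A.
                      branch 2.2.1.1.2.2 (add ¬A, A):
                        × closes — contains both A and ¬A.
              branch 2.2.1.2 (add ¬D):
                ¬((C ↔ ¬C) ↔ ¬C): β-rule — branch into (C ↔ ¬C), ¬¬C  //  ¬(C ↔ ¬C), ¬C.
                  branch 2.2.1.2.1 (add (C ↔ ¬C), ¬¬C):
                    ¬(A ↔ A): β-rule — branch into A, ¬A  //  ¬A, A.
                      branch 2.2.1.2.1.1 (add A, ¬A):
                        × closes — contains both A and ¬A.
                      branch 2.2.1.2.1.2 (add ¬A, A):
                        × closes — contains both A and ¬A.
                  branch 2.2.1.2.2 (add ¬(C ↔ ¬C), ¬C):
                    ¬(A ↔ A): β-rule — branch into A, ¬A  //  ¬A, A.
                      branch 2.2.1.2.2.1 (add A, ¬A):
                        × closes — contains both A and ¬A.
                      branch 2.2.1.2.2.2 (add ¬A, A):
                        × closes — contains both A and ¬A.
          branch 2.2.2 (add ¬¬C):
            (D → ¬D): β-rule — branch into ¬D  //  ¬D.
              branch 2.2.2.1 (add ¬D):
                ○ open, literals {A=false, C=true, D=false}.
              branch 2.2.2.2 (add ¬D):
                ○ open, literals {A=false, C=true, D=false}.
24 branches closed, 6 open.
An open branch gives a countermodel: A=true, C=false, D=false (unmentioned atoms arbitrary); under it the original formula is false.

Not valid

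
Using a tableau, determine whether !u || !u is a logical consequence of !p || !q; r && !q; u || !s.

No

Initial set: {(!p || !q); (r && !q); (u || !s); !(!u || !u)}.
(r && !q): α-rule — add r, !q.
!(!u || !u): α-rule — add !!u, !!u.
(!p || !q): β-rule — branch into !p  //  !q.
  branch 1 (add !p):
    (u || !s): β-rule — branch into u  //  !s.
      branch 1.1 (add u):
        ○ open, literals {p=false, q=false, r=true, u=true}.
      branch 1.2 (add !s):
        ○ open, literals {p=false, q=false, r=true, s=false, u=true}.
  branch 2 (add !q):
    (u || !s): β-rule — branch into u  //  !s.
      branch 2.1 (add u):
        ○ open, literals {q=false, r=true, u=true}.
      branch 2.2 (add !s):
        ○ open, literals {q=false, r=true, s=false, u=true}.
0 branches closed, 4 open.
An open branch gives a countermodel: p=false, q=false, r=true, u=true (unmentioned atoms arbitrary); the premises hold there but the conclusion fails.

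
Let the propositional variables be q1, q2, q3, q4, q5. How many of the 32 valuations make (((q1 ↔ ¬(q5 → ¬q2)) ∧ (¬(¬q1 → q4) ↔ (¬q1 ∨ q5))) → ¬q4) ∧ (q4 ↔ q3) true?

16

Initial set: {((((q1 ↔ ¬(q5 → ¬q2)) ∧ (¬(¬q1 → q4) ↔ (¬q1 ∨ q5))) → ¬q4) ∧ (q4 ↔ q3))}.
((((q1 ↔ ¬(q5 → ¬q2)) ∧ (¬(¬q1 → q4) ↔ (¬q1 ∨ q5))) → ¬q4) ∧ (q4 ↔ q3)): α-rule — add (((q1 ↔ ¬(q5 → ¬q2)) ∧ (¬(¬q1 → q4) ↔ (¬q1 ∨ q5))) → ¬q4), (q4 ↔ q3).
(((q1 ↔ ¬(q5 → ¬q2)) ∧ (¬(¬q1 → q4) ↔ (¬q1 ∨ q5))) → ¬q4): β-rule — branch into ¬((q1 ↔ ¬(q5 → ¬q2)) ∧ (¬(¬q1 → q4) ↔ (¬q1 ∨ q5)))  //  ¬q4.
  branch 1 (add ¬((q1 ↔ ¬(q5 → ¬q2)) ∧ (¬(¬q1 → q4) ↔ (¬q1 ∨ q5)))):
    (q4 ↔ q3): β-rule — branch into q4, q3  //  ¬q4, ¬q3.
      branch 1.1 (add q4, q3):
        ¬((q1 ↔ ¬(q5 → ¬q2)) ∧ (¬(¬q1 → q4) ↔ (¬q1 ∨ q5))): β-rule — branch into ¬(q1 ↔ ¬(q5 → ¬q2))  //  ¬(¬(¬q1 → q4) ↔ (¬q1 ∨ q5)).
          branch 1.1.1 (add ¬(q1 ↔ ¬(q5 → ¬q2))):
            ¬(q1 ↔ ¬(q5 → ¬q2)): β-rule — branch into q1, ¬¬(q5 → ¬q2)  //  ¬q1, ¬(q5 → ¬q2).
              branch 1.1.1.1 (add q1, ¬¬(q5 → ¬q2)):
                ¬¬(q5 → ¬q2): β-rule — branch into ¬q5  //  ¬q2.
                  branch 1.1.1.1.1 (add ¬q5):
                    ○ open, literals {q1=true, q3=true, q4=true, q5=false}.
                  branch 1.1.1.1.2 (add ¬q2):
                    ○ open, literals {q1=true, q2=false, q3=true, q4=true}.
              branch 1.1.1.2 (add ¬q1, ¬(q5 → ¬q2)):
                ¬(q5 → ¬q2): α-rule — add q5, ¬¬q2.
                ○ open, literals {q1=false, q2=true, q3=true, q4=true, q5=true}.
          branch 1.1.2 (add ¬(¬(¬q1 → q4) ↔ (¬q1 ∨ q5))):
            ¬(¬(¬q1 → q4) ↔ (¬q1 ∨ q5)): β-rule — branch into ¬(¬q1 → q4), ¬(¬q1 ∨ q5)  //  ¬¬(¬q1 → q4), (¬q1 ∨ q5).
              branch 1.1.2.1 (add ¬(¬q1 → q4), ¬(¬q1 ∨ q5)):
                ¬(¬q1 → q4): α-rule — add ¬q1, ¬q4.
                × closes — contains both q4 and ¬q4.
              branch 1.1.2.2 (add ¬¬(¬q1 → q4), (¬q1 ∨ q5)):
                ¬¬(¬q1 → q4): β-rule — branch into ¬¬q1  //  q4.
                  branch 1.1.2.2.1 (add ¬¬q1):
                    (¬q1 ∨ q5): β-rule — branch into ¬q1  //  q5.
                      branch 1.1.2.2.1.1 (add ¬q1):
                        × closes — contains both q1 and ¬q1.
                      branch 1.1.2.2.1.2 (add q5):
                        ○ open, literals {q1=true, q3=true, q4=true, q5=true}.
                  branch 1.1.2.2.2 (add q4):
                    (¬q1 ∨ q5): β-rule — branch into ¬q1  //  q5.
                      branch 1.1.2.2.2.1 (add ¬q1):
                        ○ open, literals {q1=false, q3=true, q4=true}.
                      branch 1.1.2.2.2.2 (add q5):
                        ○ open, literals {q3=true, q4=true, q5=true}.
      branch 1.2 (add ¬q4, ¬q3):
        ¬((q1 ↔ ¬(q5 → ¬q2)) ∧ (¬(¬q1 → q4) ↔ (¬q1 ∨ q5))): β-rule — branch into ¬(q1 ↔ ¬(q5 → ¬q2))  //  ¬(¬(¬q1 → q4) ↔ (¬q1 ∨ q5)).
          branch 1.2.1 (add ¬(q1 ↔ ¬(q5 → ¬q2))):
            ¬(q1 ↔ ¬(q5 → ¬q2)): β-rule — branch into q1, ¬¬(q5 → ¬q2)  //  ¬q1, ¬(q5 → ¬q2).
              branch 1.2.1.1 (add q1, ¬¬(q5 → ¬q2)):
                ¬¬(q5 → ¬q2): β-rule — branch into ¬q5  //  ¬q2.
                  branch 1.2.1.1.1 (add ¬q5):
                    ○ open, literals {q1=true, q3=false, q4=false, q5=false}.
                  branch 1.2.1.1.2 (add ¬q2):
                    ○ open, literals {q1=true, q2=false, q3=false, q4=false}.
              branch 1.2.1.2 (add ¬q1, ¬(q5 → ¬q2)):
                ¬(q5 → ¬q2): α-rule — add q5, ¬¬q2.
                ○ open, literals {q1=false, q2=true, q3=false, q4=false, q5=true}.
          branch 1.2.2 (add ¬(¬(¬q1 → q4) ↔ (¬q1 ∨ q5))):
            ¬(¬(¬q1 → q4) ↔ (¬q1 ∨ q5)): β-rule — branch into ¬(¬q1 → q4), ¬(¬q1 ∨ q5)  //  ¬¬(¬q1 → q4), (¬q1 ∨ q5).
              branch 1.2.2.1 (add ¬(¬q1 → q4), ¬(¬q1 ∨ q5)):
                ¬(¬q1 → q4): α-rule — add ¬q1, ¬q4.
                ¬(¬q1 ∨ q5): α-rule — add ¬¬q1, ¬q5.
                × closes — contains both q1 and ¬q1.
              branch 1.2.2.2 (add ¬¬(¬q1 → q4), (¬q1 ∨ q5)):
                ¬¬(¬q1 → q4): β-rule — branch into ¬¬q1  //  q4.
                  branch 1.2.2.2.1 (add ¬¬q1):
                    (¬q1 ∨ q5): β-rule — branch into ¬q1  //  q5.
                      branch 1.2.2.2.1.1 (add ¬q1):
                        × closes — contains both q1 and ¬q1.
                      branch 1.2.2.2.1.2 (add q5):
                        ○ open, literals {q1=true, q3=false, q4=false, q5=true}.
                  branch 1.2.2.2.2 (add q4):
                    × closes — contains both q4 and ¬q4.
  branch 2 (add ¬q4):
    (q4 ↔ q3): β-rule — branch into q4, q3  //  ¬q4, ¬q3.
      branch 2.1 (add q4, q3):
        × closes — contains both q4 and ¬q4.
      branch 2.2 (add ¬q4, ¬q3):
        ○ open, literals {q3=false, q4=false}.
6 branches closed, 11 open.
Each open branch fixes some atoms; the unmentioned ones are free. Counting distinct full assignments: branch {q1=true, q3=true, q4=true, q5=false} (q2) contributes 2 new; branch {q1=true, q2=false, q3=true, q4=true} (q5) contributes 1 new; branch {q1=false, q2=true, q3=true, q4=true, q5=true} (none free) contributes 1 new; branch {q1=true, q3=true, q4=true, q5=true} (q2) contributes 1 new; branch {q1=false, q3=true, q4=true} (q2, q5) contributes 3 new; branch {q3=true, q4=true, q5=true} (q1, q2) contributes 0 new; branch {q1=true, q3=false, q4=false, q5=false} (q2) contributes 2 new; branch {q1=true, q2=false, q3=false, q4=false} (q5) contributes 1 new; branch {q1=false, q2=true, q3=false, q4=false, q5=true} (none free) contributes 1 new; branch {q1=true, q3=false, q4=false, q5=true} (q2) contributes 1 new; branch {q3=false, q4=false} (q1, q2, q5) contributes 3 new. Total: 16.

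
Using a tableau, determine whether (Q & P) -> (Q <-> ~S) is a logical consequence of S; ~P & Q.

Yes

Initial set: {S; (~P & Q); ~((Q & P) -> (Q <-> ~S))}.
(~P & Q): α-rule — add ~P, Q.
~((Q & P) -> (Q <-> ~S)): α-rule — add (Q & P), ~(Q <-> ~S).
(Q & P): α-rule — add Q, P.
× closes — contains both P and ~P.
All 1 branch closes.
Every branch closed, so the premises entail the conclusion.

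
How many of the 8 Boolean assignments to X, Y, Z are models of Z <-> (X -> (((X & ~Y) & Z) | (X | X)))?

Initial set: {(Z <-> (X -> (((X & ~Y) & Z) | (X | X))))}.
(Z <-> (X -> (((X & ~Y) & Z) | (X | X)))): β-rule — branch into Z, (X -> (((X & ~Y) & Z) | (X | X)))  //  ~Z, ~(X -> (((X & ~Y) & Z) | (X | X))).
  branch 1 (add Z, (X -> (((X & ~Y) & Z) | (X | X)))):
    (X -> (((X & ~Y) & Z) | (X | X))): β-rule — branch into ~X  //  (((X & ~Y) & Z) | (X | X)).
      branch 1.1 (add ~X):
        ○ open, literals {X=false, Z=true}.
      branch 1.2 (add (((X & ~Y) & Z) | (X | X))):
        (((X & ~Y) & Z) | (X | X)): β-rule — branch into ((X & ~Y) & Z)  //  (X | X).
          branch 1.2.1 (add ((X & ~Y) & Z)):
            ((X & ~Y) & Z): α-rule — add (X & ~Y), Z.
            (X & ~Y): α-rule — add X, ~Y.
            ○ open, literals {X=true, Y=false, Z=true}.
          branch 1.2.2 (add (X | X)):
            (X | X): β-rule — branch into X  //  X.
              branch 1.2.2.1 (add X):
                ○ open, literals {X=true, Z=true}.
              branch 1.2.2.2 (add X):
                ○ open, literals {X=true, Z=true}.
  branch 2 (add ~Z, ~(X -> (((X & ~Y) & Z) | (X | X)))):
    ~(X -> (((X & ~Y) & Z) | (X | X))): α-rule — add X, ~(((X & ~Y) & Z) | (X | X)).
    ~(((X & ~Y) & Z) | (X | X)): α-rule — add ~((X & ~Y) & Z), ~(X | X).
    ~(X | X): α-rule — add ~X, ~X.
    × closes — contains both X and ~X.
1 branch closed, 4 open.
Each open branch fixes some atoms; the unmentioned ones are free. Counting distinct full assignments: branch {X=false, Z=true} (Y) contributes 2 new; branch {X=true, Y=false, Z=true} (none free) contributes 1 new; branch {X=true, Z=true} (Y) contributes 1 new; branch {X=true, Z=true} (Y) contributes 0 new. Total: 4.

4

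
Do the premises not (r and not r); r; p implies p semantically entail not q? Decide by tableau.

Initial set: {not (r and not r); r; (p implies p); not not q}.
not (r and not r): β-rule — branch into not r  //  not not r.
  branch 1 (add not r):
    × closes — contains both r and not r.
  branch 2 (add not not r):
    (p implies p): β-rule — branch into not p  //  p.
      branch 2.1 (add not p):
        ○ open, literals {p=false, q=true, r=true}.
      branch 2.2 (add p):
        ○ open, literals {p=true, q=true, r=true}.
1 branch closed, 2 open.
An open branch gives a countermodel: p=false, q=true, r=true (unmentioned atoms arbitrary); the premises hold there but the conclusion fails.

No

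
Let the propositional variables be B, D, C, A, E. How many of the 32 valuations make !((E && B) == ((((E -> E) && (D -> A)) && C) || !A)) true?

Initial set: {!((E && B) == ((((E -> E) && (D -> A)) && C) || !A))}.
!((E && B) == ((((E -> E) && (D -> A)) && C) || !A)): β-rule — branch into (E && B), !((((E -> E) && (D -> A)) && C) || !A)  //  !(E && B), ((((E -> E) && (D -> A)) && C) || !A).
  branch 1 (add (E && B), !((((E -> E) && (D -> A)) && C) || !A)):
    (E && B): α-rule — add E, B.
    !((((E -> E) && (D -> A)) && C) || !A): α-rule — add !(((E -> E) && (D -> A)) && C), !!A.
    !(((E -> E) && (D -> A)) && C): β-rule — branch into !((E -> E) && (D -> A))  //  !C.
      branch 1.1 (add !((E -> E) && (D -> A))):
        !((E -> E) && (D -> A)): β-rule — branch into !(E -> E)  //  !(D -> A).
          branch 1.1.1 (add !(E -> E)):
            !(E -> E): α-rule — add E, !E.
            × closes — contains both E and !E.
          branch 1.1.2 (add !(D -> A)):
            !(D -> A): α-rule — add D, !A.
            × closes — contains both A and !A.
      branch 1.2 (add !C):
        ○ open, literals {A=true, B=true, C=false, E=true}.
  branch 2 (add !(E && B), ((((E -> E) && (D -> A)) && C) || !A)):
    !(E && B): β-rule — branch into !E  //  !B.
      branch 2.1 (add !E):
        ((((E -> E) && (D -> A)) && C) || !A): β-rule — branch into (((E -> E) && (D -> A)) && C)  //  !A.
          branch 2.1.1 (add (((E -> E) && (D -> A)) && C)):
            (((E -> E) && (D -> A)) && C): α-rule — add ((E -> E) && (D -> A)), C.
            ((E -> E) && (D -> A)): α-rule — add (E -> E), (D -> A).
            (E -> E): β-rule — branch into !E  //  E.
              branch 2.1.1.1 (add !E):
                (D -> A): β-rule — branch into !D  //  A.
                  branch 2.1.1.1.1 (add !D):
                    ○ open, literals {C=true, D=false, E=false}.
                  branch 2.1.1.1.2 (add A):
                    ○ open, literals {A=true, C=true, E=false}.
              branch 2.1.1.2 (add E):
                × closes — contains both E and !E.
          branch 2.1.2 (add !A):
            ○ open, literals {A=false, E=false}.
      branch 2.2 (add !B):
        ((((E -> E) && (D -> A)) && C) || !A): β-rule — branch into (((E -> E) && (D -> A)) && C)  //  !A.
          branch 2.2.1 (add (((E -> E) && (D -> A)) && C)):
            (((E -> E) && (D -> A)) && C): α-rule — add ((E -> E) && (D -> A)), C.
            ((E -> E) && (D -> A)): α-rule — add (E -> E), (D -> A).
            (E -> E): β-rule — branch into !E  //  E.
              branch 2.2.1.1 (add !E):
                (D -> A): β-rule — branch into !D  //  A.
                  branch 2.2.1.1.1 (add !D):
                    ○ open, literals {B=false, C=true, D=false, E=false}.
                  branch 2.2.1.1.2 (add A):
                    ○ open, literals {A=true, B=false, C=true, E=false}.
              branch 2.2.1.2 (add E):
                (D -> A): β-rule — branch into !D  //  A.
                  branch 2.2.1.2.1 (add !D):
                    ○ open, literals {B=false, C=true, D=false, E=true}.
                  branch 2.2.1.2.2 (add A):
                    ○ open, literals {A=true, B=false, C=true, E=true}.
          branch 2.2.2 (add !A):
            ○ open, literals {A=false, B=false}.
3 branches closed, 9 open.
Each open branch fixes some atoms; the unmentioned ones are free. Counting distinct full assignments: branch {A=true, B=true, C=false, E=true} (D) contributes 2 new; branch {C=true, D=false, E=false} (B, A) contributes 4 new; branch {A=true, C=true, E=false} (B, D) contributes 2 new; branch {A=false, E=false} (B, D, C) contributes 6 new; branch {B=false, C=true, D=false, E=false} (A) contributes 0 new; branch {A=true, B=false, C=true, E=false} (D) contributes 0 new; branch {B=false, C=true, D=false, E=true} (A) contributes 2 new; branch {A=true, B=false, C=true, E=true} (D) contributes 1 new; branch {A=false, B=false} (D, C, E) contributes 3 new. Total: 20.

20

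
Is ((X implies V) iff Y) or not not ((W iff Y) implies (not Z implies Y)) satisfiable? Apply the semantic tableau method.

Initial set: {T (((X implies V) iff Y) or not not ((W iff Y) implies (not Z implies Y)))}.
T (((X implies V) iff Y) or not not ((W iff Y) implies (not Z implies Y))): β-rule — branch into T ((X implies V) iff Y)  //  T not not ((W iff Y) implies (not Z implies Y)).
  branch 1 (add T ((X implies V) iff Y)):
    T ((X implies V) iff Y): β-rule — branch into T (X implies V), T Y  //  F (X implies V), F Y.
      branch 1.1 (add T (X implies V), T Y):
        T (X implies V): β-rule — branch into F X  //  T V.
          branch 1.1.1 (add F X):
            ○ open, literals {X=false, Y=true}.
          branch 1.1.2 (add T V):
            ○ open, literals {V=true, Y=true}.
      branch 1.2 (add F (X implies V), F Y):
        F (X implies V): α-rule — add T X, F V.
        ○ open, literals {V=false, X=true, Y=false}.
  branch 2 (add T not not ((W iff Y) implies (not Z implies Y))):
    T not not ((W iff Y) implies (not Z implies Y)): drop double negation, giving T ((W iff Y) implies (not Z implies Y)).
    T ((W iff Y) implies (not Z implies Y)): β-rule — branch into F (W iff Y)  //  T (not Z implies Y).
      branch 2.1 (add F (W iff Y)):
        F (W iff Y): β-rule — branch into T W, F Y  //  F W, T Y.
          branch 2.1.1 (add T W, F Y):
            ○ open, literals {W=true, Y=false}.
          branch 2.1.2 (add F W, T Y):
            ○ open, literals {W=false, Y=true}.
      branch 2.2 (add T (not Z implies Y)):
        T (not Z implies Y): β-rule — branch into F not Z  //  T Y.
          branch 2.2.1 (add F not Z):
            ○ open, literals {Z=true}.
          branch 2.2.2 (add T Y):
            ○ open, literals {Y=true}.
0 branches closed, 7 open.
An open branch gives a satisfying assignment: X=false, Y=true.

Satisfiable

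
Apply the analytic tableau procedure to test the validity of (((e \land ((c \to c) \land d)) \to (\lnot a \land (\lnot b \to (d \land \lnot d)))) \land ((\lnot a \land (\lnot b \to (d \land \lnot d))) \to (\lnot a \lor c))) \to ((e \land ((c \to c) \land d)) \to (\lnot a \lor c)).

Valid

Assume the negation and expand:
Initial set: {F ((((e \land ((c \to c) \land d)) \to (\lnot a \land (\lnot b \to (d \land \lnot d)))) \land ((\lnot a \land (\lnot b \to (d \land \lnot d))) \to (\lnot a \lor c))) \to ((e \land ((c \to c) \land d)) \to (\lnot a \lor c)))}.
F ((((e \land ((c \to c) \land d)) \to (\lnot a \land (\lnot b \to (d \land \lnot d)))) \land ((\lnot a \land (\lnot b \to (d \land \lnot d))) \to (\lnot a \lor c))) \to ((e \land ((c \to c) \land d)) \to (\lnot a \lor c))): α-rule — add T (((e \land ((c \to c) \land d)) \to (\lnot a \land (\lnot b \to (d \land \lnot d)))) \land ((\lnot a \land (\lnot b \to (d \land \lnot d))) \to (\lnot a \lor c))), F ((e \land ((c \to c) \land d)) \to (\lnot a \lor c)).
T (((e \land ((c \to c) \land d)) \to (\lnot a \land (\lnot b \to (d \land \lnot d)))) \land ((\lnot a \land (\lnot b \to (d \land \lnot d))) \to (\lnot a \lor c))): α-rule — add T ((e \land ((c \to c) \land d)) \to (\lnot a \land (\lnot b \to (d \land \lnot d)))), T ((\lnot a \land (\lnot b \to (d \land \lnot d))) \to (\lnot a \lor c)).
F ((e \land ((c \to c) \land d)) \to (\lnot a \lor c)): α-rule — add T (e \land ((c \to c) \land d)), F (\lnot a \lor c).
T (e \land ((c \to c) \land d)): α-rule — add T e, T ((c \to c) \land d).
F (\lnot a \lor c): α-rule — add F \lnot a, F c.
T ((c \to c) \land d): α-rule — add T (c \to c), T d.
T ((e \land ((c \to c) \land d)) \to (\lnot a \land (\lnot b \to (d \land \lnot d)))): β-rule — branch into F (e \land ((c \to c) \land d))  //  T (\lnot a \land (\lnot b \to (d \land \lnot d))).
  branch 1 (add F (e \land ((c \to c) \land d))):
    T ((\lnot a \land (\lnot b \to (d \land \lnot d))) \to (\lnot a \lor c)): β-rule — branch into F (\lnot a \land (\lnot b \to (d \land \lnot d)))  //  T (\lnot a \lor c).
      branch 1.1 (add F (\lnot a \land (\lnot b \to (d \land \lnot d)))):
        T (c \to c): β-rule — branch into F c  //  T c.
          branch 1.1.1 (add F c):
            F (e \land ((c \to c) \land d)): β-rule — branch into F e  //  F ((c \to c) \land d).
              branch 1.1.1.1 (add F e):
                × closes — contains both e and \lnot e.
              branch 1.1.1.2 (add F ((c \to c) \land d)):
                F (\lnot a \land (\lnot b \to (d \land \lnot d))): β-rule — branch into F \lnot a  //  F (\lnot b \to (d \land \lnot d)).
                  branch 1.1.1.2.1 (add F \lnot a):
                    F ((c \to c) \land d): β-rule — branch into F (c \to c)  //  F d.
                      branch 1.1.1.2.1.1 (add F (c \to c)):
                        F (c \to c): α-rule — add T c, F c.
                        × closes — contains both c and \lnot c.
                      branch 1.1.1.2.1.2 (add F d):
                        × closes — contains both d and \lnot d.
                  branch 1.1.1.2.2 (add F (\lnot b \to (d \land \lnot d))):
                    F (\lnot b \to (d \land \lnot d)): α-rule — add T \lnot b, F (d \land \lnot d).
                    F ((c \to c) \land d): β-rule — branch into F (c \to c)  //  F d.
                      branch 1.1.1.2.2.1 (add F (c \to c)):
                        F (c \to c): α-rule — add T c, F c.
                        × closes — contains both c and \lnot c.
                      branch 1.1.1.2.2.2 (add F d):
                        × closes — contains both d and \lnot d.
          branch 1.1.2 (add T c):
            × closes — contains both c and \lnot c.
      branch 1.2 (add T (\lnot a \lor c)):
        T (c \to c): β-rule — branch into F c  //  T c.
          branch 1.2.1 (add F c):
            F (e \land ((c \to c) \land d)): β-rule — branch into F e  //  F ((c \to c) \land d).
              branch 1.2.1.1 (add F e):
                × closes — contains both e and \lnot e.
              branch 1.2.1.2 (add F ((c \to c) \land d)):
                T (\lnot a \lor c): β-rule — branch into T \lnot a  //  T c.
                  branch 1.2.1.2.1 (add T \lnot a):
                    × closes — contains both a and \lnot a.
                  branch 1.2.1.2.2 (add T c):
                    × closes — contains both c and \lnot c.
          branch 1.2.2 (add T c):
            × closes — contains both c and \lnot c.
  branch 2 (add T (\lnot a \land (\lnot b \to (d \land \lnot d)))):
    T (\lnot a \land (\lnot b \to (d \land \lnot d))): α-rule — add T \lnot a, T (\lnot b \to (d \land \lnot d)).
    × closes — contains both a and \lnot a.
All 11 branches close.
Every branch closed, so the negation is unsatisfiable and the formula is valid.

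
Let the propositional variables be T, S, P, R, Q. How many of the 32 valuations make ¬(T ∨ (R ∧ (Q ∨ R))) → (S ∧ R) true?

24

Initial set: {T (¬(T ∨ (R ∧ (Q ∨ R))) → (S ∧ R))}.
T (¬(T ∨ (R ∧ (Q ∨ R))) → (S ∧ R)): β-rule — branch into F ¬(T ∨ (R ∧ (Q ∨ R)))  //  T (S ∧ R).
  branch 1 (add F ¬(T ∨ (R ∧ (Q ∨ R)))):
    F ¬(T ∨ (R ∧ (Q ∨ R))): β-rule — branch into T T  //  T (R ∧ (Q ∨ R)).
      branch 1.1 (add T T):
        ○ open, literals {T=T}.
      branch 1.2 (add T (R ∧ (Q ∨ R))):
        T (R ∧ (Q ∨ R)): α-rule — add T R, T (Q ∨ R).
        T (Q ∨ R): β-rule — branch into T Q  //  T R.
          branch 1.2.1 (add T Q):
            ○ open, literals {Q=T, R=T}.
          branch 1.2.2 (add T R):
            ○ open, literals {R=T}.
  branch 2 (add T (S ∧ R)):
    T (S ∧ R): α-rule — add T S, T R.
    ○ open, literals {R=T, S=T}.
0 branches closed, 4 open.
Each open branch fixes some atoms; the unmentioned ones are free. Counting distinct full assignments: branch {T=T} (S, P, R, Q) contributes 16 new; branch {Q=T, R=T} (T, S, P) contributes 4 new; branch {R=T} (T, S, P, Q) contributes 4 new; branch {R=T, S=T} (T, P, Q) contributes 0 new. Total: 24.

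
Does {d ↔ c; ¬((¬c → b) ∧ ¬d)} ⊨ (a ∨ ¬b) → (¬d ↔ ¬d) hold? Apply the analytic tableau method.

Yes

Initial set: {(d ↔ c); ¬((¬c → b) ∧ ¬d); ¬((a ∨ ¬b) → (¬d ↔ ¬d))}.
¬((a ∨ ¬b) → (¬d ↔ ¬d)): α-rule — add (a ∨ ¬b), ¬(¬d ↔ ¬d).
(d ↔ c): β-rule — branch into d, c  //  ¬d, ¬c.
  branch 1 (add d, c):
    ¬((¬c → b) ∧ ¬d): β-rule — branch into ¬(¬c → b)  //  ¬¬d.
      branch 1.1 (add ¬(¬c → b)):
        ¬(¬c → b): α-rule — add ¬c, ¬b.
        × closes — contains both c and ¬c.
      branch 1.2 (add ¬¬d):
        (a ∨ ¬b): β-rule — branch into a  //  ¬b.
          branch 1.2.1 (add a):
            ¬(¬d ↔ ¬d): β-rule — branch into ¬d, ¬¬d  //  ¬¬d, ¬d.
              branch 1.2.1.1 (add ¬d, ¬¬d):
                × closes — contains both d and ¬d.
              branch 1.2.1.2 (add ¬¬d, ¬d):
                × closes — contains both d and ¬d.
          branch 1.2.2 (add ¬b):
            ¬(¬d ↔ ¬d): β-rule — branch into ¬d, ¬¬d  //  ¬¬d, ¬d.
              branch 1.2.2.1 (add ¬d, ¬¬d):
                × closes — contains both d and ¬d.
              branch 1.2.2.2 (add ¬¬d, ¬d):
                × closes — contains both d and ¬d.
  branch 2 (add ¬d, ¬c):
    ¬((¬c → b) ∧ ¬d): β-rule — branch into ¬(¬c → b)  //  ¬¬d.
      branch 2.1 (add ¬(¬c → b)):
        ¬(¬c → b): α-rule — add ¬c, ¬b.
        (a ∨ ¬b): β-rule — branch into a  //  ¬b.
          branch 2.1.1 (add a):
            ¬(¬d ↔ ¬d): β-rule — branch into ¬d, ¬¬d  //  ¬¬d, ¬d.
              branch 2.1.1.1 (add ¬d, ¬¬d):
                × closes — contains both d and ¬d.
              branch 2.1.1.2 (add ¬¬d, ¬d):
                × closes — contains both d and ¬d.
          branch 2.1.2 (add ¬b):
            ¬(¬d ↔ ¬d): β-rule — branch into ¬d, ¬¬d  //  ¬¬d, ¬d.
              branch 2.1.2.1 (add ¬d, ¬¬d):
                × closes — contains both d and ¬d.
              branch 2.1.2.2 (add ¬¬d, ¬d):
                × closes — contains both d and ¬d.
      branch 2.2 (add ¬¬d):
        × closes — contains both d and ¬d.
All 10 branches close.
Every branch closed, so the premises entail the conclusion.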